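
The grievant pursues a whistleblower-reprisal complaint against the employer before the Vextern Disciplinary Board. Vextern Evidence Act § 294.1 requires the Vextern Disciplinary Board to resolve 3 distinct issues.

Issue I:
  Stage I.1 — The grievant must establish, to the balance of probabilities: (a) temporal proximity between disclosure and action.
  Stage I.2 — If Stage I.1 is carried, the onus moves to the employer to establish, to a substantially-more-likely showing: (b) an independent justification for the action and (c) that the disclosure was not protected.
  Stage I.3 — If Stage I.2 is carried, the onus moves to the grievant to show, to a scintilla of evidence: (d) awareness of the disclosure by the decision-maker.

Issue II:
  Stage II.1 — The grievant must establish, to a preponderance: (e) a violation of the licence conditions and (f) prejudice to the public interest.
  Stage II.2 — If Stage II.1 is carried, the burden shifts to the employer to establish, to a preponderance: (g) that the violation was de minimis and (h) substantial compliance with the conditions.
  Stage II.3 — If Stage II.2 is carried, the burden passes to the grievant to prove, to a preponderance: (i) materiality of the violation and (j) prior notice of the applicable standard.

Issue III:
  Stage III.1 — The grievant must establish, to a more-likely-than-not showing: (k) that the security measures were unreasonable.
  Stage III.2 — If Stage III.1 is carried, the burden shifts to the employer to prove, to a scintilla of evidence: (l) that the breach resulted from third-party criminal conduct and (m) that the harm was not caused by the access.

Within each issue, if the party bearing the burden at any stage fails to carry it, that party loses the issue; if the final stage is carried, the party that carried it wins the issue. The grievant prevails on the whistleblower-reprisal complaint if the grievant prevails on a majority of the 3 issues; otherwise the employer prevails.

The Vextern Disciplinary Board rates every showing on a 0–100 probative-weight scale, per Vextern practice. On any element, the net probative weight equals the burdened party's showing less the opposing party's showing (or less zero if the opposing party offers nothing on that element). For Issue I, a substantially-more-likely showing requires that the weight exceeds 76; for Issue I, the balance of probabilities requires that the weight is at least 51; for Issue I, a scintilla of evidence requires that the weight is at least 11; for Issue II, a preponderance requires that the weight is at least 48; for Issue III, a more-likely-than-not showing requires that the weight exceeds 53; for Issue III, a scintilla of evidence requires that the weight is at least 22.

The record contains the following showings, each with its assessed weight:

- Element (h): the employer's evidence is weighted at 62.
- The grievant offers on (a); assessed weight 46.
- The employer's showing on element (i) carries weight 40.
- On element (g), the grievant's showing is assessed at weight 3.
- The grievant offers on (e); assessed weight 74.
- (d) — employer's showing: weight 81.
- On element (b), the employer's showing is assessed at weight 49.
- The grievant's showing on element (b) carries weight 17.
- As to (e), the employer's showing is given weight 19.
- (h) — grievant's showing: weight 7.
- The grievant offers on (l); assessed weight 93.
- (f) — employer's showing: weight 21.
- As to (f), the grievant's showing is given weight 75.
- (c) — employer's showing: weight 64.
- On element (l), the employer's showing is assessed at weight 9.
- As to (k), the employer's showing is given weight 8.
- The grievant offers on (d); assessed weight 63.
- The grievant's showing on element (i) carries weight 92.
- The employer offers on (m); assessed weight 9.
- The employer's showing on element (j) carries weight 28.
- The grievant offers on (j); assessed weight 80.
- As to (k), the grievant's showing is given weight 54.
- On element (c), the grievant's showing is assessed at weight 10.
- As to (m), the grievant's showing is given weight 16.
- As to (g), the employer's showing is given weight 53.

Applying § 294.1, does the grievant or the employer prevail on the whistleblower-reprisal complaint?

employer

— Issue I —
At Stage I.1 the grievant must meet the balance of probabilities (weight is at least 51): on (a) the weight is 46, which does not reach 51, so (a) does not meet the standard.
  Stage I.1 not carried; the grievant fails its burden.
The employer prevails on this issue.
— Issue II —
Stage II.1 (grievant, a preponderance, weight is at least 48): (e) net 74−19=55 ≥ 48 — meets; (f) net 75−21=54 ≥ 48 — meets.
  The grievant carries Stage II.1; the employer now bears the burden.
Stage II.2 (employer, a preponderance, weight is at least 48): (g) net 53−3=50 ≥ 48 — meets; (h) net 62−7=55 ≥ 48 — meets.
  The employer carries Stage II.2; the grievant now bears the burden.
Stage II.3 (grievant, a preponderance, weight is at least 48): (i) net 92−40=52 ≥ 48 — meets; (j) net 80−28=52 ≥ 48 — meets.
  Stage II.3 carried; the final stage is satisfied.
Every stage carried; the grievant prevails on this issue.
— Issue III —
Stage III.1 — burden on grievant; standard: a more-likely-than-not showing (weight exceeds 53).
    (k): 54 − 8 = 46 ≤ 53 [not met]
  Not every element is met, so the grievant fails to carry Stage III.1.
So the employer prevails on this issue.
Per-issue: Issue I → employer; Issue II → grievant; Issue III → employer. The grievant must prevail on a majority of issues; overall, the employer prevails.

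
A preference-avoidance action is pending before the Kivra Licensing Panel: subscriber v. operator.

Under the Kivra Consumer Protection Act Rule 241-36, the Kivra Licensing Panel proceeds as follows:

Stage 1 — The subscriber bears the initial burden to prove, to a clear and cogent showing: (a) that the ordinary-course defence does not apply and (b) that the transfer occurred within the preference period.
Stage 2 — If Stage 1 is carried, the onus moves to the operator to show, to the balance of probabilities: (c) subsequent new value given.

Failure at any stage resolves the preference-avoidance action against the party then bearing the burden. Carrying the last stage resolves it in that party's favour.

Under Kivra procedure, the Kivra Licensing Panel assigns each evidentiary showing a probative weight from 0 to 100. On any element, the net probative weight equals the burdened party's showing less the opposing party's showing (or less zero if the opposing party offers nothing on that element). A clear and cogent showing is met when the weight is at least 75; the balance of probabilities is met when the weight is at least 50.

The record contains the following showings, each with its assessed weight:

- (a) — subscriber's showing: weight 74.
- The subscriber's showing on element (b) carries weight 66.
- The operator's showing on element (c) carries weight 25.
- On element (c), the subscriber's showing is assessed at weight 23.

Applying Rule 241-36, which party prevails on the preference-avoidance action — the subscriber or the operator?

operator

Stage 1 (subscriber, a clear and cogent showing, weight is at least 75): (a) 74 < 75 — fails; (b) 66 < 75 — fails.
  The subscriber does not carry Stage 1.
So the operator prevails.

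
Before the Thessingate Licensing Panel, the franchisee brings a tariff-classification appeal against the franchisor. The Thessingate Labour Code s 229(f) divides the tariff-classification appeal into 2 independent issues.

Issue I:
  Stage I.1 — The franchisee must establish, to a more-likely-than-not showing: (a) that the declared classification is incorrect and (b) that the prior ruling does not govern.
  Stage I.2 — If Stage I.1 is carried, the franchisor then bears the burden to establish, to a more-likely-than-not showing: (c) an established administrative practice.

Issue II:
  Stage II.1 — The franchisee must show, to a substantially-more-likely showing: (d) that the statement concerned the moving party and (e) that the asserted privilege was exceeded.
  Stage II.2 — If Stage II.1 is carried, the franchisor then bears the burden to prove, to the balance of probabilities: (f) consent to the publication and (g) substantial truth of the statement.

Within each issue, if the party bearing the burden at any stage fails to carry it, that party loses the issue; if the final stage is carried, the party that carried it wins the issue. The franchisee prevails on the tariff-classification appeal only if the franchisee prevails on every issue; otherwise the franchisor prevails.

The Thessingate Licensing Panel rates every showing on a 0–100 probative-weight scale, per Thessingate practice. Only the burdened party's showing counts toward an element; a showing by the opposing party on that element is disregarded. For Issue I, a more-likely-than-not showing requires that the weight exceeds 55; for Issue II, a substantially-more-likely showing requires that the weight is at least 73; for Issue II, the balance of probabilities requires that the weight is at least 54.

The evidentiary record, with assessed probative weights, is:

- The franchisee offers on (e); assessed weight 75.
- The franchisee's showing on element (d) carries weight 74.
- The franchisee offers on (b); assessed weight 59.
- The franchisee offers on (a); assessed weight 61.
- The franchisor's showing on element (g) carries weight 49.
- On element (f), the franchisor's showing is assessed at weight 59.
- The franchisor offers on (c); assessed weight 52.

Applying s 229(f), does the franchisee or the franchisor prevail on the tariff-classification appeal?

— Issue I —
At Stage I.1 the franchisee must meet a more-likely-than-not showing (weight exceeds 55): on (a) the weight is 61, which does exceed 55, so (a) meets the standard; on (b) the weight is 59, > 55, so (b) meets the standard.
  The franchisee carries Stage I.1; the franchisor now bears the burden.
At Stage I.2 the franchisor must meet a more-likely-than-not showing (weight exceeds 55): on (c) the weight is 52, ≤ 55, so (c) does not meet the standard.
  The franchisor does not carry Stage I.2.
So the franchisee prevails on this issue.
— Issue II —
Stage II.1 (franchisee, a substantially-more-likely showing, weight is at least 73): (d) 74 ≥ 73 — meets; (e) 75 ≥ 73 — meets.
  The franchisee carries Stage II.1; the franchisor now bears the burden.
Stage II.2 (franchisor, the balance of probabilities, weight is at least 54): (f) 59 ≥ 54 — meets; (g) 49 < 54 — fails.
  Stage II.2 not carried; the franchisor fails its burden.
The analysis ends at Stage II.2; the franchisee prevails on this issue.
Per-issue: Issue I → franchisee; Issue II → franchisee. The franchisee must prevail on every issue; overall, the franchisee prevails.

franchisee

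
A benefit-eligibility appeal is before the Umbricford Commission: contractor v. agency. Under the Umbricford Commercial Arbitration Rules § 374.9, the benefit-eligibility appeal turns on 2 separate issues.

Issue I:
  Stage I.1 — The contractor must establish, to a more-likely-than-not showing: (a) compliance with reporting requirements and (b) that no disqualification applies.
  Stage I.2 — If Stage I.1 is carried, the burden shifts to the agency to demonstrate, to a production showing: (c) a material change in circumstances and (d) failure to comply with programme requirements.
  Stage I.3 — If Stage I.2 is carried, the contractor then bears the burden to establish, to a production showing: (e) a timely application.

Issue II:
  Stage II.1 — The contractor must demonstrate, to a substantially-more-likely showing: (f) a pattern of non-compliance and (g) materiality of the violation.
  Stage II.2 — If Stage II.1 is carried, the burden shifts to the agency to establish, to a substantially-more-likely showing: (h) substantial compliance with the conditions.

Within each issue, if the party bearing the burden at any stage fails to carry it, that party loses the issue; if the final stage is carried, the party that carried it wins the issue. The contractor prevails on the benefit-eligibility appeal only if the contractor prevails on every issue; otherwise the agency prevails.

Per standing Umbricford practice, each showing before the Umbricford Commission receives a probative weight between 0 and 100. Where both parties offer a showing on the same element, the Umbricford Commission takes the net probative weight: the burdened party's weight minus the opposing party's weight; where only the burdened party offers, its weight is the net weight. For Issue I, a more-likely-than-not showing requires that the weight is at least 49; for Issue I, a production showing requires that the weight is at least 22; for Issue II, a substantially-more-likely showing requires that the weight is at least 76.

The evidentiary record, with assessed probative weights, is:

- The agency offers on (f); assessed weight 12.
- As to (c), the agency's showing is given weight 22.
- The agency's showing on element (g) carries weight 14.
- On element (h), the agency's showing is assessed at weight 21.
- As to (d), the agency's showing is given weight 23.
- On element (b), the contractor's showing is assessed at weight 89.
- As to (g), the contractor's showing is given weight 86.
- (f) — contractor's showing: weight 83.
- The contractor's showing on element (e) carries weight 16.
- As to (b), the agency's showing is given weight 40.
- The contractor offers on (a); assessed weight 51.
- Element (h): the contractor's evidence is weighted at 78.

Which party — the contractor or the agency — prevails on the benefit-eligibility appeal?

— Issue I —
Stage I.1 — burden on contractor; standard: a more-likely-than-not showing (weight is at least 49).
    (a): 51 ≥ 49 [met]
    (b): 89 − 40 = 49 ≥ 49 [met]
  Stage I.1 carried; the burden shifts to the agency.
Stage I.2 — burden on agency; standard: a production showing (weight is at least 22).
    (c): 22 ≥ 22 [met]
    (d): 23 ≥ 22 [met]
  The agency carries Stage I.2; the contractor now bears the burden.
Stage I.3 — burden on contractor; standard: a production showing (weight is at least 22).
    (e): 16 < 22 [not met]
  Not every element is met, so the contractor fails to carry Stage I.3.
The analysis ends at Stage I.3; the agency prevails on this issue.
— Issue II —
At Stage II.1 the contractor must meet a substantially-more-likely showing (weight is at least 76): on (f) the weight is 83 less the opposing 12 gives net 71, < 76, so (f) does not meet the standard; on (g) the weight is 86 less the opposing 14 gives net 72, < 76, so (g) does not meet the standard.
  Not every element is met, so the contractor fails to carry Stage II.1.
The agency prevails on this issue.
Per-issue: Issue I → agency; Issue II → agency. The contractor must prevail on every issue; overall, the agency prevails.

agency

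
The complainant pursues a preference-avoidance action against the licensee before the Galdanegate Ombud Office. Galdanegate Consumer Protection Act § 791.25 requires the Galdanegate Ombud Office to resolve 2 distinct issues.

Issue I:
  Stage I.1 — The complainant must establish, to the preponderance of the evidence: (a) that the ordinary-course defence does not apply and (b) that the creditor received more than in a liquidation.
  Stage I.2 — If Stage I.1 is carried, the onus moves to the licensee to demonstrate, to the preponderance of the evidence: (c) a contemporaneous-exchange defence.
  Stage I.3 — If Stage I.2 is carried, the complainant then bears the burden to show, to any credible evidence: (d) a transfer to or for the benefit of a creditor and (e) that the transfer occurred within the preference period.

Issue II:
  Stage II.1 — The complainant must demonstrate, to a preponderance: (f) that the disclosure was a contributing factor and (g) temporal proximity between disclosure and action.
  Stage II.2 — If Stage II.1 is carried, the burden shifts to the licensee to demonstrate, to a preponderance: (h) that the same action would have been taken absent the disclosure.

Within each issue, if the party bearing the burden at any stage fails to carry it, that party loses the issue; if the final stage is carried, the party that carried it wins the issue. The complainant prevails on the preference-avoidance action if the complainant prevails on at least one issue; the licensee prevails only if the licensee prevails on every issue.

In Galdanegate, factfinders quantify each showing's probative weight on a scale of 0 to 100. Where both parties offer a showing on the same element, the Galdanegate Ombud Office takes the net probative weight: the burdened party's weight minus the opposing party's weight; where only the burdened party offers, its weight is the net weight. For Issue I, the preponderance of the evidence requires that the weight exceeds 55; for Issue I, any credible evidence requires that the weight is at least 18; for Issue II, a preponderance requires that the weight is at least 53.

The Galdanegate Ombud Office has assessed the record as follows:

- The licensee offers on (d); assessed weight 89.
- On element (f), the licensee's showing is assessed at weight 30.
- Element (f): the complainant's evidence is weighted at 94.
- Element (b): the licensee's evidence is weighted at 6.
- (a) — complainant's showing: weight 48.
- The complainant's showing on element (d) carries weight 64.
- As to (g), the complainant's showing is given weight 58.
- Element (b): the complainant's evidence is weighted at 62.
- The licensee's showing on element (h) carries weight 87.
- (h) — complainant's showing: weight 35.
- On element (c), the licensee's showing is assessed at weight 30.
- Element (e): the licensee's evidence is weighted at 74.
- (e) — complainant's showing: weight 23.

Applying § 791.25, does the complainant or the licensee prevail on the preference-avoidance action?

— Issue I —
Stage I.1 (complainant, the preponderance of the evidence, weight exceeds 55): (a) 48 ≤ 55 — fails; (b) net 62−6=56 > 55 — meets.
  Not every element is met, so the complainant fails to carry Stage I.1.
The licensee prevails on this issue.
— Issue II —
At Stage II.1 the complainant must meet a preponderance (weight is at least 53): on (f) the weight is 94 less the opposing 30 gives net 64, ≥ 53, so (f) meets the standard; on (g) the weight is 58, ≥ 53, so (g) meets the standard.
  Stage II.1 is satisfied; the onus moves to the licensee.
At Stage II.2 the licensee must meet a preponderance (weight is at least 53): on (h) the weight is 87 less the opposing 35 gives net 52, which does not reach 53, so (h) does not meet the standard.
  Not every element is met, so the licensee fails to carry Stage II.2.
The analysis ends at Stage II.2; the complainant prevails on this issue.
Per-issue: Issue I → licensee; Issue II → complainant. The complainant must prevail on at least one issue; overall, the complainant prevails.

complainant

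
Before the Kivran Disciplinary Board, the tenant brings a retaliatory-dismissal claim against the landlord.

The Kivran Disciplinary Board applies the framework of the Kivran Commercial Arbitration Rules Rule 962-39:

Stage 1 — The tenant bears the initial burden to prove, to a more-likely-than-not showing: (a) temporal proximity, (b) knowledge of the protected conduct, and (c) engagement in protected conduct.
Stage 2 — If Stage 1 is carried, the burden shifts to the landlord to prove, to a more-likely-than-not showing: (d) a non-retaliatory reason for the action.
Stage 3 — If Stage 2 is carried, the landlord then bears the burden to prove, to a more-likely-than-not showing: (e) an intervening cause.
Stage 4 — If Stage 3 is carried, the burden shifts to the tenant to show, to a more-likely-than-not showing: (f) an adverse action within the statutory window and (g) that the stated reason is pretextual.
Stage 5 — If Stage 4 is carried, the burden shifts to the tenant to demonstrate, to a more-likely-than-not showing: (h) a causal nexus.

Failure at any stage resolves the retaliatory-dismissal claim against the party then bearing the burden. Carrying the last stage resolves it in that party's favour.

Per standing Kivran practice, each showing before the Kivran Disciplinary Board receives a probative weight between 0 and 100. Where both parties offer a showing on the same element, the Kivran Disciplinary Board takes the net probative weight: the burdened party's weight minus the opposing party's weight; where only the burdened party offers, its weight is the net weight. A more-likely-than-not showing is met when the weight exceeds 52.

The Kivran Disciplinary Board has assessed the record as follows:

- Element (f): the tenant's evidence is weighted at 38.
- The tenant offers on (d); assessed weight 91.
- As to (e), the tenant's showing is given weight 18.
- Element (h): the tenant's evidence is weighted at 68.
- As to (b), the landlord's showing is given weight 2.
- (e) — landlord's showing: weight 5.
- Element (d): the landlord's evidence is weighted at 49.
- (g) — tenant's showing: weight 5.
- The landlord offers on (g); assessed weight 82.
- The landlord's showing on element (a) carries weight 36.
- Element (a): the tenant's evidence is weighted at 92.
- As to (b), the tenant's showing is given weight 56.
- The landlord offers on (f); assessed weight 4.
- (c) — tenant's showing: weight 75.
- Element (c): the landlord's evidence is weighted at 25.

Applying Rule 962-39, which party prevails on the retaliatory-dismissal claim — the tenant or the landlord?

At Stage 1 the tenant must meet a more-likely-than-not showing (weight exceeds 52): on (a) the weight is 92 less the opposing 36 gives net 56, > 52, so (a) meets the standard; on (b) the weight is 56 less the opposing 2 gives net 54, > 52, so (b) meets the standard; on (c) the weight is 75 less the opposing 25 gives net 50, ≤ 52, so (c) does not meet the standard.
  Not every element is met, so the tenant fails to carry Stage 1.
The analysis ends at Stage 1; the landlord prevails.

landlord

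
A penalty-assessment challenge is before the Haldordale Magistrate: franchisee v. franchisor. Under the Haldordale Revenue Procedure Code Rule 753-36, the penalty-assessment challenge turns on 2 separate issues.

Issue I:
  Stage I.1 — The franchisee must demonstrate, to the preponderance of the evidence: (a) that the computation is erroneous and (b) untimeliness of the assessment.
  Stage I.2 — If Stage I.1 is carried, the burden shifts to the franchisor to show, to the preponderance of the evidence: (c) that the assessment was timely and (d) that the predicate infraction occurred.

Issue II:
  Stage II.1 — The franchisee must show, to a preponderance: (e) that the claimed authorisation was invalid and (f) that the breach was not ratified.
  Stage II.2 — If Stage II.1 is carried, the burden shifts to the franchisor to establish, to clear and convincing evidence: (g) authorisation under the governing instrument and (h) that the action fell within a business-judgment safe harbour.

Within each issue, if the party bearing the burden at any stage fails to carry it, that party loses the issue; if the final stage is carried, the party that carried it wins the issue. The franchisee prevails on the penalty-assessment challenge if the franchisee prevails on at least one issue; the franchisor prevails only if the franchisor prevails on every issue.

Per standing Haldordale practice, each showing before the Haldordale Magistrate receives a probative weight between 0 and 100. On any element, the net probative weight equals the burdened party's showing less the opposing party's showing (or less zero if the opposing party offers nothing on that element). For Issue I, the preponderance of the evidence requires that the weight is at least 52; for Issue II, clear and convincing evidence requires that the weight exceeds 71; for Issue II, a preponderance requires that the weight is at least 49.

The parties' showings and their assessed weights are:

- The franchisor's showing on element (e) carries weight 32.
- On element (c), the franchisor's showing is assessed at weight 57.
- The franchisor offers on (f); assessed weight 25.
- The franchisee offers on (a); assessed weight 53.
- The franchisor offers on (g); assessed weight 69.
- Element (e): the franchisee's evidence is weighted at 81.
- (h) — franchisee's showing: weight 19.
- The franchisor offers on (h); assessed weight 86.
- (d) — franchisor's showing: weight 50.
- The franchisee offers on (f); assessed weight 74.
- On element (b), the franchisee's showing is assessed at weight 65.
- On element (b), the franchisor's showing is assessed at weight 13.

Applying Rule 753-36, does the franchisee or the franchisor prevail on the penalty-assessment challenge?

franchisee

— Issue I —
At Stage I.1 the franchisee must meet the preponderance of the evidence (weight is at least 52): on (a) the weight is 53, ≥ 52, so (a) meets the standard; on (b) the weight is 65 less the opposing 13 gives net 52, which does reach 52, so (b) meets the standard.
  All elements met. The burden passes to the franchisor.
At Stage I.2 the franchisor must meet the preponderance of the evidence (weight is at least 52): on (c) the weight is 57, which does reach 52, so (c) meets the standard; on (d) the weight is 50, < 52, so (d) does not meet the standard.
  The franchisor does not carry Stage I.2.
So the franchisee prevails on this issue.
— Issue II —
At Stage II.1 the franchisee must meet a preponderance (weight is at least 49): on (e) the weight is 81 less the opposing 32 gives net 49, which does reach 49, so (e) meets the standard; on (f) the weight is 74 less the opposing 25 gives net 49, ≥ 49, so (f) meets the standard.
  Stage II.1 carried; the burden shifts to the franchisor.
At Stage II.2 the franchisor must meet clear and convincing evidence (weight exceeds 71): on (g) the weight is 69, ≤ 71, so (g) does not meet the standard; on (h) the weight is 86 less the opposing 19 gives net 67, which does not exceed 71, so (h) does not meet the standard.
  The franchisor does not carry Stage II.2.
The analysis ends at Stage II.2; the franchisee prevails on this issue.
Per-issue: Issue I → franchisee; Issue II → franchisee. The franchisee must prevail on at least one issue; overall, the franchisee prevails.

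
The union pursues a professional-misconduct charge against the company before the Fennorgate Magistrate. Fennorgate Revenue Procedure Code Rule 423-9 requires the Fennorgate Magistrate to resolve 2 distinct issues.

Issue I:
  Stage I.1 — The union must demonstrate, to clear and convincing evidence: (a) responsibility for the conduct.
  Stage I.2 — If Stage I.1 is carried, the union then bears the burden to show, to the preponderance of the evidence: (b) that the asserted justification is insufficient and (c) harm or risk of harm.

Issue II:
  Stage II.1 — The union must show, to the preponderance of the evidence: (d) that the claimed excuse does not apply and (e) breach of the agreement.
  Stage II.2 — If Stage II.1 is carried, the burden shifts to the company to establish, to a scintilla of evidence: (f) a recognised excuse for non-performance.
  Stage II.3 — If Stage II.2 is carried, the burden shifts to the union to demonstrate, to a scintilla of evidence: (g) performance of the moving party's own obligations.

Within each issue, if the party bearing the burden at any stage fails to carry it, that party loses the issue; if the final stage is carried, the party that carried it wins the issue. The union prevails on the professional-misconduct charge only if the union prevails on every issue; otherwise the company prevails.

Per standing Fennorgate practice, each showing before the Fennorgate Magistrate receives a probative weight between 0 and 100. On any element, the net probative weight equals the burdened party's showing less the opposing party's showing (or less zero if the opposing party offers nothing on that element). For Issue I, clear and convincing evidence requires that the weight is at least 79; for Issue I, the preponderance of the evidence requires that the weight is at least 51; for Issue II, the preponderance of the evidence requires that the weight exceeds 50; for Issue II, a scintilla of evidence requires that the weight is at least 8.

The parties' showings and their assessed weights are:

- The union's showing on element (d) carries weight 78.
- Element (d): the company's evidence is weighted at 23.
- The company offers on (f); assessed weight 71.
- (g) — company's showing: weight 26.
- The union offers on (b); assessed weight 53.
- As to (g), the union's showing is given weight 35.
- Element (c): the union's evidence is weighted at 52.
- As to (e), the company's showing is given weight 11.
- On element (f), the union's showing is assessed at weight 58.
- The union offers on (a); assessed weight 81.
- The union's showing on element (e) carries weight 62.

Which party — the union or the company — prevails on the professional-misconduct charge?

union

— Issue I —
Stage I.1 — burden on union; standard: clear and convincing evidence (weight is at least 79).
    (a): 81 ≥ 79 [met]
  Stage I.1 carried; the burden remains with the union.
Stage I.2 — burden on union; standard: the preponderance of the evidence (weight is at least 51).
    (b): 53 ≥ 51 [met]
    (c): 52 ≥ 51 [met]
  All elements met at the final stage.
Every stage carried; the union prevails on this issue.
— Issue II —
At Stage II.1 the union must meet the preponderance of the evidence (weight exceeds 50): on (d) the weight is 78 less the opposing 23 gives net 55, which does exceed 50, so (d) meets the standard; on (e) the weight is 62 less the opposing 11 gives net 51, which does exceed 50, so (e) meets the standard.
  Stage II.1 is satisfied; the onus moves to the company.
At Stage II.2 the company must meet a scintilla of evidence (weight is at least 8): on (f) the weight is 71 less the opposing 58 gives net 13, ≥ 8, so (f) meets the standard.
  All elements met. The burden passes to the union.
At Stage II.3 the union must meet a scintilla of evidence (weight is at least 8): on (g) the weight is 35 less the opposing 26 gives net 9, ≥ 8, so (g) meets the standard.
  All elements met at the final stage.
With every stage satisfied, the union prevails on this issue.
Per-issue: Issue I → union; Issue II → union. The union must prevail on every issue; overall, the union prevails.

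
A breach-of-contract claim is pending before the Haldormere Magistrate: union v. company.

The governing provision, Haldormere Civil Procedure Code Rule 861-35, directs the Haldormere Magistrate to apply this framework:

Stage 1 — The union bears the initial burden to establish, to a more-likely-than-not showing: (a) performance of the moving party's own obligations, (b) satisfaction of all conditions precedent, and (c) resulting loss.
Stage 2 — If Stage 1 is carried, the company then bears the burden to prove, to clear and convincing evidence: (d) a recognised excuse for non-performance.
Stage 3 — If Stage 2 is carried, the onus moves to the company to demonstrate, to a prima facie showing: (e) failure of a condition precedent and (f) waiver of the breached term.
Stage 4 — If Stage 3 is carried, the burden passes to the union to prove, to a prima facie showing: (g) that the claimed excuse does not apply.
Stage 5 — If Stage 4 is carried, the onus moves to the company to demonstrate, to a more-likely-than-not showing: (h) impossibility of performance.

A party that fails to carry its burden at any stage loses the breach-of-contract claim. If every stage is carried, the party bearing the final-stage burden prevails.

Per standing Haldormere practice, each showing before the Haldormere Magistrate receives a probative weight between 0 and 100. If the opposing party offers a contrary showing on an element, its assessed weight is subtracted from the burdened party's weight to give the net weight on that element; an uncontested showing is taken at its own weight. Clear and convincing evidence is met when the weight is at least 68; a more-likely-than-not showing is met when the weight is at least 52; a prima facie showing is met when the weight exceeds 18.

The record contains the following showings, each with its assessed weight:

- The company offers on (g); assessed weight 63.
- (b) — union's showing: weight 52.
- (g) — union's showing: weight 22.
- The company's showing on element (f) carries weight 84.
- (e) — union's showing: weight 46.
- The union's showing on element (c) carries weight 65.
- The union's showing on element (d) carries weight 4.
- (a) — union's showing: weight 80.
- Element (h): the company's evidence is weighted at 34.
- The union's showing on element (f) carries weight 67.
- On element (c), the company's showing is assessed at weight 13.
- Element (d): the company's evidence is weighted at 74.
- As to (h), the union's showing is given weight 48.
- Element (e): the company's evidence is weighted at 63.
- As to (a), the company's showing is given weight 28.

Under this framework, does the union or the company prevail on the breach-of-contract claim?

union

Stage 1 — burden on union; standard: a more-likely-than-not showing (weight is at least 52).
    (a): 80 − 28 = 52 ≥ 52 [met]
    (b): 52 ≥ 52 [met]
    (c): 65 − 13 = 52 ≥ 52 [met]
  The union carries Stage 1; the company now bears the burden.
Stage 2 — burden on company; standard: clear and convincing evidence (weight is at least 68).
    (d): 74 − 4 = 70 ≥ 68 [met]
  All elements met. The company retains the burden for Stage 3.
Stage 3 — burden on company; standard: a prima facie showing (weight exceeds 18).
    (e): 63 − 46 = 17 ≤ 18 [not met]
    (f): 84 − 67 = 17 ≤ 18 [not met]
  Stage 3 not carried; the company fails its burden.
So the union prevails.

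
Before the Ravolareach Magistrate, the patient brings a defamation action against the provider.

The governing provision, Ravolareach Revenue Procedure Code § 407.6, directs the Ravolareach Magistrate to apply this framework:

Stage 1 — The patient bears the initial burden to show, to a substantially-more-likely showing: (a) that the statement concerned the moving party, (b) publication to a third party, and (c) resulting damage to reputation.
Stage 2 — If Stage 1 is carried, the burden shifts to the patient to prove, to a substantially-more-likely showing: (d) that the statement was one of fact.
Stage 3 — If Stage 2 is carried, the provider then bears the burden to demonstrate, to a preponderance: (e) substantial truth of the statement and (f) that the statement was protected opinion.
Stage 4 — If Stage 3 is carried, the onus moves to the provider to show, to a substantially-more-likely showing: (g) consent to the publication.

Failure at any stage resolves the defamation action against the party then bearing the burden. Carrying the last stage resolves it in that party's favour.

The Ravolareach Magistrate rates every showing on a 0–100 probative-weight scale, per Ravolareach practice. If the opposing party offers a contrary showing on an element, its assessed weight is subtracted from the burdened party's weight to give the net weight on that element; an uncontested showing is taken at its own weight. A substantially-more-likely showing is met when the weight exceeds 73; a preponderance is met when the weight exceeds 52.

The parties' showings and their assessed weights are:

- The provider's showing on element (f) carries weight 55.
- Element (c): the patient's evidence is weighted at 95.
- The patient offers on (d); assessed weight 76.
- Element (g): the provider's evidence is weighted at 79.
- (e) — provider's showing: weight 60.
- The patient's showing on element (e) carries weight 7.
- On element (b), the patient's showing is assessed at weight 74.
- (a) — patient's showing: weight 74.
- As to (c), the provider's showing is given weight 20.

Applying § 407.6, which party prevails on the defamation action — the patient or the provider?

provider

Stage 1 (patient, a substantially-more-likely showing, weight exceeds 73): (a) 74 > 73 — meets; (b) 74 > 73 — meets; (c) net 95−20=75 > 73 — meets.
  Stage 1 carried; the burden remains with the patient.
Stage 2 (patient, a substantially-more-likely showing, weight exceeds 73): (d) 76 > 73 — meets.
  The patient carries Stage 2; the provider now bears the burden.
Stage 3 (provider, a preponderance, weight exceeds 52): (e) net 60−7=53 > 52 — meets; (f) 55 > 52 — meets.
  All elements met. The provider retains the burden for Stage 4.
Stage 4 (provider, a substantially-more-likely showing, weight exceeds 73): (g) 79 > 73 — meets.
  Stage 4 carried; the final stage is satisfied.
With every stage satisfied, the provider prevails.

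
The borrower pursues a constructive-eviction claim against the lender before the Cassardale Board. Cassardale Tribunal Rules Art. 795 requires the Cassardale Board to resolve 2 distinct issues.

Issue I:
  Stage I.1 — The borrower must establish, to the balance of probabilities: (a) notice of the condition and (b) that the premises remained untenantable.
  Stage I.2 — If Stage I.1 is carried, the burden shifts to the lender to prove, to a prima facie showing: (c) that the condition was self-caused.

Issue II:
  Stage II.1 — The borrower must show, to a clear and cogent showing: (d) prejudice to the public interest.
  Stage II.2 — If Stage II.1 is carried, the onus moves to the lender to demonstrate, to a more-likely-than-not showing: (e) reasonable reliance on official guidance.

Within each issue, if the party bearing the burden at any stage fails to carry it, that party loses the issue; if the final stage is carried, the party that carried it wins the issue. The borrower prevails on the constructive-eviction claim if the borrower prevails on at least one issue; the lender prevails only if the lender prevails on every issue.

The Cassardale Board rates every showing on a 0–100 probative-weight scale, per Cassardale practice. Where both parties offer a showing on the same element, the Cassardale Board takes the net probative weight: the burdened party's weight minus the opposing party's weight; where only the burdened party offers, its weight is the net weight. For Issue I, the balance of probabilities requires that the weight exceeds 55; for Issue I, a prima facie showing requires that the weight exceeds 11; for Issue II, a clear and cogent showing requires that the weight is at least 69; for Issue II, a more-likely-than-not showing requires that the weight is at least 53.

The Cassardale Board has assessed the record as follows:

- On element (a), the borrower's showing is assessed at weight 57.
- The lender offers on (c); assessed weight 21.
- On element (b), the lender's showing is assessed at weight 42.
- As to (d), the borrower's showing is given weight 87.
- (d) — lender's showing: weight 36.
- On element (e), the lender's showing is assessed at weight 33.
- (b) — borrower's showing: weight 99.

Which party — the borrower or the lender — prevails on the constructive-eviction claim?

lender

— Issue I —
Stage I.1 — burden on borrower; standard: the balance of probabilities (weight exceeds 55).
    (a): 57 > 55 [met]
    (b): 99 − 42 = 57 > 55 [met]
  The borrower carries Stage I.1; the lender now bears the burden.
Stage I.2 — burden on lender; standard: a prima facie showing (weight exceeds 11).
    (c): 21 > 11 [met]
  The lender carries the last stage.
With every stage satisfied, the lender prevails on this issue.
— Issue II —
Stage II.1 (borrower, a clear and cogent showing, weight is at least 69): (d) net 87−36=51 < 69 — fails.
  Not every element is met, so the borrower fails to carry Stage II.1.
So the lender prevails on this issue.
Per-issue: Issue I → lender; Issue II → lender. The borrower must prevail on at least one issue; overall, the lender prevails.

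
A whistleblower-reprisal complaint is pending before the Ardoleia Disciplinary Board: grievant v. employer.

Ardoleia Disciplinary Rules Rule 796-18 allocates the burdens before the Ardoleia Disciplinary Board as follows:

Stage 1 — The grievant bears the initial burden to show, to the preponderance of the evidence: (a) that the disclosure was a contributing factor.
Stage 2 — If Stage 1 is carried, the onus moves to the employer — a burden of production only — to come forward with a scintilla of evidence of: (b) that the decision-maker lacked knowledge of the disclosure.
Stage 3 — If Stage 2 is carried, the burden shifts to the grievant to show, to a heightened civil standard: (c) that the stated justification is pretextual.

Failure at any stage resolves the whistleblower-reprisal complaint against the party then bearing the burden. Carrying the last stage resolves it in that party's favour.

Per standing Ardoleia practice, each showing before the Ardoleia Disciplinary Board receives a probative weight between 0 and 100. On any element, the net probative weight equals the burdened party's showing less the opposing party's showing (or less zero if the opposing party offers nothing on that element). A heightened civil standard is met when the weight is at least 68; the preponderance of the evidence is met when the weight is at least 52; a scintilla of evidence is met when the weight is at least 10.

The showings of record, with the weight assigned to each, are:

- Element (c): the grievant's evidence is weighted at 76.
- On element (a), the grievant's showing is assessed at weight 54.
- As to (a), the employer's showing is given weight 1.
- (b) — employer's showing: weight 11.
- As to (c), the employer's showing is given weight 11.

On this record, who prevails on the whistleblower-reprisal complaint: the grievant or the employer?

Stage 1 — burden on grievant; standard: the preponderance of the evidence (weight is at least 52).
    (a): 54 − 1 = 53 ≥ 52 [met]
  All elements met. The burden passes to the employer.
Stage 2 — burden on employer; standard: a scintilla of evidence (weight is at least 10).
    (b): 11 ≥ 10 [met]
  Stage 2 is satisfied; the onus moves to the grievant.
Stage 3 — burden on grievant; standard: a heightened civil standard (weight is at least 68).
    (c): 76 − 11 = 65 < 68 [not met]
  Stage 3 not carried; the grievant fails its burden.
The analysis ends at Stage 3; the employer prevails.

employer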